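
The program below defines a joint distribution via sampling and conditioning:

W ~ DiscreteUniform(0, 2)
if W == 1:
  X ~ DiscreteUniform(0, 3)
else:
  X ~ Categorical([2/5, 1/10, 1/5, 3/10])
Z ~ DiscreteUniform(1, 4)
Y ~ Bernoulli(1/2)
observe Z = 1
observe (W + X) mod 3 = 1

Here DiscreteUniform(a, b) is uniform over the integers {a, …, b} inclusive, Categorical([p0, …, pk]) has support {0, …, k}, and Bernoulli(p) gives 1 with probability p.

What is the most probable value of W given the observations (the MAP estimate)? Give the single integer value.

Enumerate traces; 8 have nonzero weight after conditioning:
  (W=0, X=1, Z=1, Y=0) weight 1/240
  (W=0, X=1, Z=1, Y=1) weight 1/240
  (W=1, X=0, Z=1, Y=0) weight 1/96
  (W=1, X=0, Z=1, Y=1) weight 1/96
  (W=1, X=3, Z=1, Y=0) weight 1/96
  (W=1, X=3, Z=1, Y=1) weight 1/96
  (W=2, X=2, Z=1, Y=0) weight 1/120
  (W=2, X=2, Z=1, Y=1) weight 1/120
Group by W:
  weight(W=0) = 1/120
  weight(W=1) = 1/24
  weight(W=2) = 1/60
Total weight = 1/120 + 1/24 + 1/60 = 1/15
P(W=0 | obs) = 1/120 / 1/15 = 1/8
P(W=1 | obs) = 1/24 / 1/15 = 5/8
P(W=2 | obs) = 1/60 / 1/15 = 1/4
argmax = 1

argmax_v P(W = v | obs) = 1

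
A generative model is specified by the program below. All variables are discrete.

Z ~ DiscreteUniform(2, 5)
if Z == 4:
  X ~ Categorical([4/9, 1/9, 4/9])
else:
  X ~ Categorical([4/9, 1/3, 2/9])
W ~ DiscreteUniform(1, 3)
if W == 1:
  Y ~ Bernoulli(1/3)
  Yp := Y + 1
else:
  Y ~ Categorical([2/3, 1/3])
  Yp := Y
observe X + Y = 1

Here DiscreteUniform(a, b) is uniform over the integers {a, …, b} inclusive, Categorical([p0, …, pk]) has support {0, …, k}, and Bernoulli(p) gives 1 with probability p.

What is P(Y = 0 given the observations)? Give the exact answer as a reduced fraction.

P(Y = 0 | obs) = 5/9

Enumerate traces; 24 have nonzero weight after conditioning:
  (Z=2, X=0, W=1, Y=1) weight 1/81
  (Z=2, X=0, W=2, Y=1) weight 1/81
  (Z=2, X=0, W=3, Y=1) weight 1/81
  (Z=2, X=1, W=1, Y=0) weight 1/54
  (Z=2, X=1, W=2, Y=0) weight 1/54
  (Z=2, X=1, W=3, Y=0) weight 1/54
  (Z=3, X=0, W=1, Y=1) weight 1/81
  (Z=3, X=0, W=2, Y=1) weight 1/81
  … 16 more
Group by Y:
  weight(Y=0) = 5/27
  weight(Y=1) = 4/27
Total weight = 5/27 + 4/27 = 1/3
P(Y=0 | obs) = 5/27 / 1/3 = 5/9
P(Y=1 | obs) = 4/27 / 1/3 = 4/9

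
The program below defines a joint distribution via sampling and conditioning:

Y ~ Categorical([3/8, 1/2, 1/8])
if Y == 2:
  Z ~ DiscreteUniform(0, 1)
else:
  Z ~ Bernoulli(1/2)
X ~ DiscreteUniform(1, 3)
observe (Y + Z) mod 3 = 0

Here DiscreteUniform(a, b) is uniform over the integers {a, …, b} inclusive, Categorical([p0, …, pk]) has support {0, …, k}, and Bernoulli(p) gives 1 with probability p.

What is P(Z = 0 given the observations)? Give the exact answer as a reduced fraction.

P(Z = 0 | obs) = 3/4

Enumerate traces; 6 have nonzero weight after conditioning:
  (Y=0, Z=0, X=1) weight 1/16
  (Y=0, Z=0, X=2) weight 1/16
  (Y=0, Z=0, X=3) weight 1/16
  (Y=2, Z=1, X=1) weight 1/48
  (Y=2, Z=1, X=2) weight 1/48
  (Y=2, Z=1, X=3) weight 1/48
Group by Z:
  weight(Z=0) = 3/16
  weight(Z=1) = 1/16
Total weight = 3/16 + 1/16 = 1/4
P(Z=0 | obs) = 3/16 / 1/4 = 3/4
P(Z=1 | obs) = 1/16 / 1/4 = 1/4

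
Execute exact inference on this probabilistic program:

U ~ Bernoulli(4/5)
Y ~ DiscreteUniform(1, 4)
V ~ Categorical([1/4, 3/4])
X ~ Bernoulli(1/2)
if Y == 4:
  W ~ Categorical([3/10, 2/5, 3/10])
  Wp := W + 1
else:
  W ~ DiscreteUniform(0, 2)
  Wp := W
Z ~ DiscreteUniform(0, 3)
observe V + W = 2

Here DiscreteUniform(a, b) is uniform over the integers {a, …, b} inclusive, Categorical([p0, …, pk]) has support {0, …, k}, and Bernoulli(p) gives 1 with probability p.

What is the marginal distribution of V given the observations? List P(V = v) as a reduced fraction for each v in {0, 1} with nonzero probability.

P(V=0) = 13/55, P(V=1) = 42/55

Enumerate traces; 128 have nonzero weight after conditioning:
  (U=0, Y=1, V=0, X=0, W=2, Z=0) weight 1/1920
  (U=0, Y=1, V=0, X=0, W=2, Z=1) weight 1/1920
  (U=0, Y=1, V=0, X=0, W=2, Z=2) weight 1/1920
  (U=0, Y=1, V=0, X=0, W=2, Z=3) weight 1/1920
  (U=0, Y=1, V=0, X=1, W=2, Z=0) weight 1/1920
  (U=0, Y=1, V=0, X=1, W=2, Z=1) weight 1/1920
  (U=0, Y=1, V=0, X=1, W=2, Z=2) weight 1/1920
  (U=0, Y=1, V=0, X=1, W=2, Z=3) weight 1/1920
  (U=0, Y=1, V=1, X=0, W=1, Z=0) weight 1/640
  … 119 more
Group by V:
  weight(V=0) = 13/160
  weight(V=1) = 21/80
Total weight = 13/160 + 21/80 = 11/32
P(V=0 | obs) = 13/160 / 11/32 = 13/55
P(V=1 | obs) = 21/80 / 11/32 = 42/55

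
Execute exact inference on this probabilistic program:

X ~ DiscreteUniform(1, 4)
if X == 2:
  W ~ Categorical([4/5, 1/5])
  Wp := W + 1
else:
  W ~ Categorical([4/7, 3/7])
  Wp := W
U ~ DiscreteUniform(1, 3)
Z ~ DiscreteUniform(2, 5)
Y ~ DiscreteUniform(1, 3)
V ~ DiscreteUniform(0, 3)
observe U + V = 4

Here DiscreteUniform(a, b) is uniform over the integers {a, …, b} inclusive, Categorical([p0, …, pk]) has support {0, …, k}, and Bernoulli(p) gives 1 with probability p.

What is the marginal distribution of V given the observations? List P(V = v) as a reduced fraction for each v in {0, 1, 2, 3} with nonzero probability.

Enumerate traces; 288 have nonzero weight after conditioning:
  (X=1, W=0, U=1, Z=2, Y=1, V=3) weight 1/1008
  (X=1, W=0, U=1, Z=2, Y=2, V=3) weight 1/1008
  (X=1, W=0, U=1, Z=2, Y=3, V=3) weight 1/1008
  (X=1, W=0, U=1, Z=3, Y=1, V=3) weight 1/1008
  (X=1, W=0, U=1, Z=3, Y=2, V=3) weight 1/1008
  (X=1, W=0, U=1, Z=3, Y=3, V=3) weight 1/1008
  (X=1, W=0, U=1, Z=4, Y=1, V=3) weight 1/1008
  (X=1, W=0, U=1, Z=4, Y=2, V=3) weight 1/1008
  (X=1, W=0, U=2, Z=2, Y=1, V=2) weight 1/1008
  (X=1, W=0, U=3, Z=2, Y=1, V=1) weight 1/1008
  … 278 more
Group by V:
  weight(V=1) = 1/12
  weight(V=2) = 1/12
  weight(V=3) = 1/12
Total weight = 1/12 + 1/12 + 1/12 = 1/4
P(V=1 | obs) = 1/12 / 1/4 = 1/3
P(V=2 | obs) = 1/12 / 1/4 = 1/3
P(V=3 | obs) = 1/12 / 1/4 = 1/3

P(V=1) = 1/3, P(V=2) = 1/3, P(V=3) = 1/3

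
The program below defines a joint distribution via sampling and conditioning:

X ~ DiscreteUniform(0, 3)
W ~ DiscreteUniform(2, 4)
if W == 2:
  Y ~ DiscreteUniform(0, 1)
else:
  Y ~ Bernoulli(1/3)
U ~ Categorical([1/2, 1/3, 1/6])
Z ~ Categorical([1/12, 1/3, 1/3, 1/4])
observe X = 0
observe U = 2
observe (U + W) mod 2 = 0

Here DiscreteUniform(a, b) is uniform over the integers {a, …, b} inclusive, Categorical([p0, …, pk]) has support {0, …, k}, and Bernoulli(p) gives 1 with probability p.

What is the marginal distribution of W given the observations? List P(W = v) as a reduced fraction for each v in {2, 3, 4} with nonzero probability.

P(W=2) = 1/2, P(W=4) = 1/2

Enumerate traces; 16 have nonzero weight after conditioning:
  (X=0, W=2, Y=0, U=2, Z=0) weight 1/1728
  (X=0, W=2, Y=0, U=2, Z=1) weight 1/432
  (X=0, W=2, Y=0, U=2, Z=2) weight 1/432
  (X=0, W=2, Y=0, U=2, Z=3) weight 1/576
  (X=0, W=2, Y=1, U=2, Z=0) weight 1/1728
  (X=0, W=2, Y=1, U=2, Z=1) weight 1/432
  (X=0, W=2, Y=1, U=2, Z=2) weight 1/432
  (X=0, W=2, Y=1, U=2, Z=3) weight 1/576
  (X=0, W=4, Y=0, U=2, Z=0) weight 1/1296
  … 7 more
Group by W:
  weight(W=2) = 1/72
  weight(W=4) = 1/72
Total weight = 1/72 + 1/72 = 1/36
P(W=2 | obs) = 1/72 / 1/36 = 1/2
P(W=4 | obs) = 1/72 / 1/36 = 1/2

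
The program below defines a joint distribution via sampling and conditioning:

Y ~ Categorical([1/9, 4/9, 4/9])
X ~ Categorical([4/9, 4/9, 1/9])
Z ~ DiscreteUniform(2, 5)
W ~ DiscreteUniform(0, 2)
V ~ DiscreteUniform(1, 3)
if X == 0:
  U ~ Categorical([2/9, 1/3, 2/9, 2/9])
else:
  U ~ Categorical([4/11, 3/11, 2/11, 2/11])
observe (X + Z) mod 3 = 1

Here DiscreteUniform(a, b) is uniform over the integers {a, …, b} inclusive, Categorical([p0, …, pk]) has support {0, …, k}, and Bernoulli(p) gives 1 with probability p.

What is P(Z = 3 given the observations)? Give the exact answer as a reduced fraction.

Enumerate traces; 432 have nonzero weight after conditioning:
  (Y=0, X=0, Z=4, W=0, V=1, U=0) weight 2/6561
  (Y=0, X=0, Z=4, W=0, V=1, U=1) weight 1/2187
  (Y=0, X=0, Z=4, W=0, V=1, U=2) weight 2/6561
  (Y=0, X=0, Z=4, W=0, V=1, U=3) weight 2/6561
  (Y=0, X=0, Z=4, W=0, V=2, U=0) weight 2/6561
  (Y=0, X=0, Z=4, W=0, V=2, U=1) weight 1/2187
  (Y=0, X=0, Z=4, W=0, V=2, U=2) weight 2/6561
  (Y=0, X=0, Z=4, W=0, V=2, U=3) weight 2/6561
  (Y=0, X=1, Z=3, W=0, V=1, U=0) weight 4/8019
  (Y=0, X=2, Z=2, W=0, V=1, U=0) weight 1/8019
  … 422 more
Group by Z:
  weight(Z=2) = 1/36
  weight(Z=3) = 1/9
  weight(Z=4) = 1/9
  weight(Z=5) = 1/36
Total weight = 1/36 + 1/9 + 1/9 + 1/36 = 5/18
P(Z=2 | obs) = 1/36 / 5/18 = 1/10
P(Z=3 | obs) = 1/9 / 5/18 = 2/5
P(Z=4 | obs) = 1/9 / 5/18 = 2/5
P(Z=5 | obs) = 1/36 / 5/18 = 1/10

P(Z = 3 | obs) = 2/5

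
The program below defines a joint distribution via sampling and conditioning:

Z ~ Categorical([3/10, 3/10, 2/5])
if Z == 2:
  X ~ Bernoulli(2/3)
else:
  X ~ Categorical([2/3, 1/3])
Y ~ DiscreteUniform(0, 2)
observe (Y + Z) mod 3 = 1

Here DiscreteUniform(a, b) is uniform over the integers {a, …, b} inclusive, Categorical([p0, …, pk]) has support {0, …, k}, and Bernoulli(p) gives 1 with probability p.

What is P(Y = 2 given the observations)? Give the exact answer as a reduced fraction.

Enumerate traces; 6 have nonzero weight after conditioning:
  (Z=0, X=0, Y=1) weight 1/15
  (Z=0, X=1, Y=1) weight 1/30
  (Z=1, X=0, Y=0) weight 1/15
  (Z=1, X=1, Y=0) weight 1/30
  (Z=2, X=0, Y=2) weight 2/45
  (Z=2, X=1, Y=2) weight 4/45
Group by Y:
  weight(Y=0) = 1/10
  weight(Y=1) = 1/10
  weight(Y=2) = 2/15
Total weight = 1/10 + 1/10 + 2/15 = 1/3
P(Y=0 | obs) = 1/10 / 1/3 = 3/10
P(Y=1 | obs) = 1/10 / 1/3 = 3/10
P(Y=2 | obs) = 2/15 / 1/3 = 2/5

P(Y = 2 | obs) = 2/5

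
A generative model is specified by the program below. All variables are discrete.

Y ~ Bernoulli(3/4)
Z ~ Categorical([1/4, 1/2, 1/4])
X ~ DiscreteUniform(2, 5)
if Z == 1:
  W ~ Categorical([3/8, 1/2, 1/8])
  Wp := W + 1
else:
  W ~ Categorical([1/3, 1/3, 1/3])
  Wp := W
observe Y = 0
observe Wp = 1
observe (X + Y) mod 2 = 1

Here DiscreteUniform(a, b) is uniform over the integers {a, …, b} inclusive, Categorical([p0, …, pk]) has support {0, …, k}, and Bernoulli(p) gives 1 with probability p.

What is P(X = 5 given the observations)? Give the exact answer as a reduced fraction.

P(X = 5 | obs) = 1/2

Enumerate traces; 6 have nonzero weight after conditioning:
  (Y=0, Z=0, X=3, W=1) weight 1/192
  (Y=0, Z=0, X=5, W=1) weight 1/192
  (Y=0, Z=1, X=3, W=0) weight 3/256
  (Y=0, Z=1, X=5, W=0) weight 3/256
  (Y=0, Z=2, X=3, W=1) weight 1/192
  (Y=0, Z=2, X=5, W=1) weight 1/192
Group by X:
  weight(X=3) = 17/768
  weight(X=5) = 17/768
Total weight = 17/768 + 17/768 = 17/384
P(X=3 | obs) = 17/768 / 17/384 = 1/2
P(X=5 | obs) = 17/768 / 17/384 = 1/2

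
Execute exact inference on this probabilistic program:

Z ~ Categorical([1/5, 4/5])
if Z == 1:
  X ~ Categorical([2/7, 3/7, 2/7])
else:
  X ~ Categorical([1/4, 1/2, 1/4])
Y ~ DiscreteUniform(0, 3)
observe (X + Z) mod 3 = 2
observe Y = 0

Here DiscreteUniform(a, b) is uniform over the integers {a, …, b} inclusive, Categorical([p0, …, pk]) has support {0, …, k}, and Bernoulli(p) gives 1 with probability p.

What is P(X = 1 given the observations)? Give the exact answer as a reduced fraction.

Enumerate traces; 2 have nonzero weight after conditioning:
  (Z=0, X=2, Y=0) weight 1/80
  (Z=1, X=1, Y=0) weight 3/35
Group by X:
  weight(X=1) = 3/35
  weight(X=2) = 1/80
Total weight = 3/35 + 1/80 = 11/112
P(X=1 | obs) = 3/35 / 11/112 = 48/55
P(X=2 | obs) = 1/80 / 11/112 = 7/55

P(X = 1 | obs) = 48/55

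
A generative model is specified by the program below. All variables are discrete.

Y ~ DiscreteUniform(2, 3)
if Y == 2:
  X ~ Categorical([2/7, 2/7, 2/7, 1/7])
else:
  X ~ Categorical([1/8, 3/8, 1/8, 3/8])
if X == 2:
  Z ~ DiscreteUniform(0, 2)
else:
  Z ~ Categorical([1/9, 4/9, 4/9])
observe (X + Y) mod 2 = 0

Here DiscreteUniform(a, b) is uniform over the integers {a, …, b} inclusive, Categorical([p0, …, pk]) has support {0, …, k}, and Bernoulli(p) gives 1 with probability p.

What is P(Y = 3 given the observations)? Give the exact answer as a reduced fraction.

Enumerate traces; 12 have nonzero weight after conditioning:
  (Y=2, X=0, Z=0) weight 1/63
  (Y=2, X=0, Z=1) weight 4/63
  (Y=2, X=0, Z=2) weight 4/63
  (Y=2, X=2, Z=0) weight 1/21
  (Y=2, X=2, Z=1) weight 1/21
  (Y=2, X=2, Z=2) weight 1/21
  (Y=3, X=1, Z=0) weight 1/48
  (Y=3, X=1, Z=1) weight 1/12
  … 4 more
Group by Y:
  weight(Y=2) = 2/7
  weight(Y=3) = 3/8
Total weight = 2/7 + 3/8 = 37/56
P(Y=2 | obs) = 2/7 / 37/56 = 16/37
P(Y=3 | obs) = 3/8 / 37/56 = 21/37

P(Y = 3 | obs) = 21/37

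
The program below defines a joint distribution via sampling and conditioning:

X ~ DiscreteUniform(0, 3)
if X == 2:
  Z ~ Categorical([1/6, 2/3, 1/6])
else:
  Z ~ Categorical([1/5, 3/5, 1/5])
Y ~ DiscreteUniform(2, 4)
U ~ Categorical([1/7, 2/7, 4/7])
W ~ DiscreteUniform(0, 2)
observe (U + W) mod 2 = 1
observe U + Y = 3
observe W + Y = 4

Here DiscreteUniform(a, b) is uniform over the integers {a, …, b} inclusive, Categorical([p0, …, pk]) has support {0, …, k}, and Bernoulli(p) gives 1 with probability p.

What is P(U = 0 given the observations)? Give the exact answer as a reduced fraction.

Enumerate traces; 24 have nonzero weight after conditioning:
  (X=0, Z=0, Y=2, U=1, W=2) weight 1/630
  (X=0, Z=0, Y=3, U=0, W=1) weight 1/1260
  (X=0, Z=1, Y=2, U=1, W=2) weight 1/210
  (X=0, Z=1, Y=3, U=0, W=1) weight 1/420
  (X=0, Z=2, Y=2, U=1, W=2) weight 1/630
  (X=0, Z=2, Y=3, U=0, W=1) weight 1/1260
  (X=1, Z=0, Y=2, U=1, W=2) weight 1/630
  (X=1, Z=0, Y=3, U=0, W=1) weight 1/1260
  … 16 more
Group by U:
  weight(U=0) = 1/63
  weight(U=1) = 2/63
Total weight = 1/63 + 2/63 = 1/21
P(U=0 | obs) = 1/63 / 1/21 = 1/3
P(U=1 | obs) = 2/63 / 1/21 = 2/3

P(U = 0 | obs) = 1/3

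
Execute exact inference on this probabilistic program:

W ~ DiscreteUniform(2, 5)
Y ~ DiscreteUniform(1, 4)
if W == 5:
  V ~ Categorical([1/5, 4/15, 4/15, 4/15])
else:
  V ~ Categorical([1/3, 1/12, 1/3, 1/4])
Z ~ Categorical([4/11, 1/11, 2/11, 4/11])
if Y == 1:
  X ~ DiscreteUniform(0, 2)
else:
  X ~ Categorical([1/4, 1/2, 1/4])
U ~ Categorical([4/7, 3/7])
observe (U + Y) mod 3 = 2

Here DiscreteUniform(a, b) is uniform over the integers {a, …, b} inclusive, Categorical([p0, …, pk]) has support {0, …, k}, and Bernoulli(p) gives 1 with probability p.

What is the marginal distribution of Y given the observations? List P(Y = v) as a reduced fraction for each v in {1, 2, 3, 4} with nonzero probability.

P(Y=1) = 3/10, P(Y=2) = 2/5, P(Y=4) = 3/10

Enumerate traces; 576 have nonzero weight after conditioning:
  (W=2, Y=1, V=0, Z=0, X=0, U=1) weight 1/924
  (W=2, Y=1, V=0, Z=0, X=1, U=1) weight 1/924
  (W=2, Y=1, V=0, Z=0, X=2, U=1) weight 1/924
  (W=2, Y=1, V=0, Z=1, X=0, U=1) weight 1/3696
  (W=2, Y=1, V=0, Z=1, X=1, U=1) weight 1/3696
  (W=2, Y=1, V=0, Z=1, X=2, U=1) weight 1/3696
  (W=2, Y=1, V=0, Z=2, X=0, U=1) weight 1/1848
  (W=2, Y=1, V=0, Z=2, X=1, U=1) weight 1/1848
  (W=2, Y=2, V=0, Z=0, X=0, U=0) weight 1/924
  (W=2, Y=4, V=0, Z=0, X=0, U=1) weight 1/1232
  … 566 more
Group by Y:
  weight(Y=1) = 3/28
  weight(Y=2) = 1/7
  weight(Y=4) = 3/28
Total weight = 3/28 + 1/7 + 3/28 = 5/14
P(Y=1 | obs) = 3/28 / 5/14 = 3/10
P(Y=2 | obs) = 1/7 / 5/14 = 2/5
P(Y=4 | obs) = 3/28 / 5/14 = 3/10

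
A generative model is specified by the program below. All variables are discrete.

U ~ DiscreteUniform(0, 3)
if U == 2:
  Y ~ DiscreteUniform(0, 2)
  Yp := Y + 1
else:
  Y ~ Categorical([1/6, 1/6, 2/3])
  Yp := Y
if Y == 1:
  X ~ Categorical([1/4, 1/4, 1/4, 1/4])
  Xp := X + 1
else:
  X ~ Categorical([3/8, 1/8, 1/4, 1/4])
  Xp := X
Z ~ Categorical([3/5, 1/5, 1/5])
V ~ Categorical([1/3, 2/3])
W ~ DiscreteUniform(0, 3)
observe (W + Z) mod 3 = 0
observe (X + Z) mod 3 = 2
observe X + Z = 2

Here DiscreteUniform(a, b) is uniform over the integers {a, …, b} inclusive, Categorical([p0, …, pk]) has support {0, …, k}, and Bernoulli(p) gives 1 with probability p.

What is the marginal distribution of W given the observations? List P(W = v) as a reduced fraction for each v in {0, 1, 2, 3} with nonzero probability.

Enumerate traces; 96 have nonzero weight after conditioning:
  (U=0, Y=0, X=0, Z=2, V=0, W=1) weight 1/3840
  (U=0, Y=0, X=0, Z=2, V=1, W=1) weight 1/1920
  (U=0, Y=0, X=1, Z=1, V=0, W=2) weight 1/11520
  (U=0, Y=0, X=1, Z=1, V=1, W=2) weight 1/5760
  (U=0, Y=0, X=2, Z=0, V=0, W=0) weight 1/1920
  (U=0, Y=0, X=2, Z=0, V=0, W=3) weight 1/1920
  (U=0, Y=0, X=2, Z=0, V=1, W=0) weight 1/960
  (U=0, Y=0, X=2, Z=0, V=1, W=3) weight 1/960
  … 88 more
Group by W:
  weight(W=0) = 3/80
  weight(W=1) = 67/3840
  weight(W=2) = 29/3840
  weight(W=3) = 3/80
Total weight = 3/80 + 67/3840 + 29/3840 + 3/80 = 1/10
P(W=0 | obs) = 3/80 / 1/10 = 3/8
P(W=1 | obs) = 67/3840 / 1/10 = 67/384
P(W=2 | obs) = 29/3840 / 1/10 = 29/384
P(W=3 | obs) = 3/80 / 1/10 = 3/8

P(W=0) = 3/8, P(W=1) = 67/384, P(W=2) = 29/384, P(W=3) = 3/8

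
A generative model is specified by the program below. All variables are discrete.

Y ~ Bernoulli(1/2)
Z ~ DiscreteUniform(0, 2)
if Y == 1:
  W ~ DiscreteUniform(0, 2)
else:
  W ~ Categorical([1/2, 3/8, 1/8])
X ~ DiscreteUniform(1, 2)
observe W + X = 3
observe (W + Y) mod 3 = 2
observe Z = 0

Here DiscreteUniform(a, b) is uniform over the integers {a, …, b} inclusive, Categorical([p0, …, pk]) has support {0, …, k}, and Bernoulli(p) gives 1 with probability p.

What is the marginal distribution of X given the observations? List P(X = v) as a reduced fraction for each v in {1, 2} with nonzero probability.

Enumerate traces; 2 have nonzero weight after conditioning:
  (Y=0, Z=0, W=2, X=1) weight 1/96
  (Y=1, Z=0, W=1, X=2) weight 1/36
Group by X:
  weight(X=1) = 1/96
  weight(X=2) = 1/36
Total weight = 1/96 + 1/36 = 11/288
P(X=1 | obs) = 1/96 / 11/288 = 3/11
P(X=2 | obs) = 1/36 / 11/288 = 8/11

P(X=1) = 3/11, P(X=2) = 8/11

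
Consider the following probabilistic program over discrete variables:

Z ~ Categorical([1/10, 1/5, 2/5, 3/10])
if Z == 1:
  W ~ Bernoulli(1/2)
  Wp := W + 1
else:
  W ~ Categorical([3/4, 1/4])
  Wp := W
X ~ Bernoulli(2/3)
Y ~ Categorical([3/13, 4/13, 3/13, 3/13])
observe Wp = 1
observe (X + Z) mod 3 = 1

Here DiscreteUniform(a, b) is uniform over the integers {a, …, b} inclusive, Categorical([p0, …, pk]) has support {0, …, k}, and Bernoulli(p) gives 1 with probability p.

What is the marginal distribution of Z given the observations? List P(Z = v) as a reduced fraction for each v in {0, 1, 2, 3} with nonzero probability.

P(Z=0) = 1/6, P(Z=1) = 1/3, P(Z=3) = 1/2

Enumerate traces; 12 have nonzero weight after conditioning:
  (Z=0, W=1, X=1, Y=0) weight 1/260
  (Z=0, W=1, X=1, Y=1) weight 1/195
  (Z=0, W=1, X=1, Y=2) weight 1/260
  (Z=0, W=1, X=1, Y=3) weight 1/260
  (Z=1, W=0, X=0, Y=0) weight 1/130
  (Z=1, W=0, X=0, Y=1) weight 2/195
  (Z=1, W=0, X=0, Y=2) weight 1/130
  (Z=1, W=0, X=0, Y=3) weight 1/130
  (Z=3, W=1, X=1, Y=0) weight 3/260
  … 3 more
Group by Z:
  weight(Z=0) = 1/60
  weight(Z=1) = 1/30
  weight(Z=3) = 1/20
Total weight = 1/60 + 1/30 + 1/20 = 1/10
P(Z=0 | obs) = 1/60 / 1/10 = 1/6
P(Z=1 | obs) = 1/30 / 1/10 = 1/3
P(Z=3 | obs) = 1/20 / 1/10 = 1/2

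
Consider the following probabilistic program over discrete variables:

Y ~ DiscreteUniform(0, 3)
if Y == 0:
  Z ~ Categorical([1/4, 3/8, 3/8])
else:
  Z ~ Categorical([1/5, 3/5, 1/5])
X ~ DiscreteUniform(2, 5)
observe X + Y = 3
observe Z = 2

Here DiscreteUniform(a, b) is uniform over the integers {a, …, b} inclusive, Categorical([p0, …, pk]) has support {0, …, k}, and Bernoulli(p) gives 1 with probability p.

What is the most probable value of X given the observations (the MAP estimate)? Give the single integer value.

Enumerate traces; 2 have nonzero weight after conditioning:
  (Y=0, Z=2, X=3) weight 3/128
  (Y=1, Z=2, X=2) weight 1/80
Group by X:
  weight(X=2) = 1/80
  weight(X=3) = 3/128
Total weight = 1/80 + 3/128 = 23/640
P(X=2 | obs) = 1/80 / 23/640 = 8/23
P(X=3 | obs) = 3/128 / 23/640 = 15/23
argmax = 3

argmax_v P(X = v | obs) = 3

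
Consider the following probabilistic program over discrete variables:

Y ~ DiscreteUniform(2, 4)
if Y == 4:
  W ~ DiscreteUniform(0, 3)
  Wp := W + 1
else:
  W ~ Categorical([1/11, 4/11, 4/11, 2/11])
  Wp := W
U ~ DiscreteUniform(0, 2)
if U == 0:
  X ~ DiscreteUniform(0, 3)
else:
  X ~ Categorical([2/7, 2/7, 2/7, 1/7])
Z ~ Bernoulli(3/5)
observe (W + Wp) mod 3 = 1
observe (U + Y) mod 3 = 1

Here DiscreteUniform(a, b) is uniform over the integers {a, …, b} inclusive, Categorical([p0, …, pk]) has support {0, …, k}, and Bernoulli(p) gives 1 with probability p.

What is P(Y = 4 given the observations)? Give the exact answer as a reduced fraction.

P(Y = 4 | obs) = 11/27

Enumerate traces; 32 have nonzero weight after conditioning:
  (Y=2, W=2, U=2, X=0, Z=0) weight 16/3465
  (Y=2, W=2, U=2, X=0, Z=1) weight 8/1155
  (Y=2, W=2, U=2, X=1, Z=0) weight 16/3465
  (Y=2, W=2, U=2, X=1, Z=1) weight 8/1155
  (Y=2, W=2, U=2, X=2, Z=0) weight 16/3465
  (Y=2, W=2, U=2, X=2, Z=1) weight 8/1155
  (Y=2, W=2, U=2, X=3, Z=0) weight 8/3465
  (Y=2, W=2, U=2, X=3, Z=1) weight 4/1155
  (Y=3, W=2, U=1, X=0, Z=0) weight 16/3465
  (Y=4, W=0, U=0, X=0, Z=0) weight 1/360
  … 22 more
Group by Y:
  weight(Y=2) = 4/99
  weight(Y=3) = 4/99
  weight(Y=4) = 1/18
Total weight = 4/99 + 4/99 + 1/18 = 3/22
P(Y=2 | obs) = 4/99 / 3/22 = 8/27
P(Y=3 | obs) = 4/99 / 3/22 = 8/27
P(Y=4 | obs) = 1/18 / 3/22 = 11/27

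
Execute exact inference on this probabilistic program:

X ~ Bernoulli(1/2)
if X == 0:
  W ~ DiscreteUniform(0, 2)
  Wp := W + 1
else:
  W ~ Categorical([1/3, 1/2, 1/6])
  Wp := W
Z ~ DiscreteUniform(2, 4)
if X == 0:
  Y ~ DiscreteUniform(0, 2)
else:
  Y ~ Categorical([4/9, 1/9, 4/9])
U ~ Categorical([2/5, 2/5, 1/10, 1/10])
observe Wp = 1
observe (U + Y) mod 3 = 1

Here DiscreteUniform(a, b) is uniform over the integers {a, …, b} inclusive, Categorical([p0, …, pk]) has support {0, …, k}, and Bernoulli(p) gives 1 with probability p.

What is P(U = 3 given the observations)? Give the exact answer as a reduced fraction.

P(U = 3 | obs) = 1/15

Enumerate traces; 24 have nonzero weight after conditioning:
  (X=0, W=0, Z=2, Y=0, U=1) weight 1/135
  (X=0, W=0, Z=2, Y=1, U=0) weight 1/135
  (X=0, W=0, Z=2, Y=1, U=3) weight 1/540
  (X=0, W=0, Z=2, Y=2, U=2) weight 1/540
  (X=0, W=0, Z=3, Y=0, U=1) weight 1/135
  (X=0, W=0, Z=3, Y=1, U=0) weight 1/135
  (X=0, W=0, Z=3, Y=1, U=3) weight 1/540
  (X=0, W=0, Z=3, Y=2, U=2) weight 1/540
  … 16 more
Group by U:
  weight(U=0) = 1/30
  weight(U=1) = 1/15
  weight(U=2) = 1/60
  weight(U=3) = 1/120
Total weight = 1/30 + 1/15 + 1/60 + 1/120 = 1/8
P(U=0 | obs) = 1/30 / 1/8 = 4/15
P(U=1 | obs) = 1/15 / 1/8 = 8/15
P(U=2 | obs) = 1/60 / 1/8 = 2/15
P(U=3 | obs) = 1/120 / 1/8 = 1/15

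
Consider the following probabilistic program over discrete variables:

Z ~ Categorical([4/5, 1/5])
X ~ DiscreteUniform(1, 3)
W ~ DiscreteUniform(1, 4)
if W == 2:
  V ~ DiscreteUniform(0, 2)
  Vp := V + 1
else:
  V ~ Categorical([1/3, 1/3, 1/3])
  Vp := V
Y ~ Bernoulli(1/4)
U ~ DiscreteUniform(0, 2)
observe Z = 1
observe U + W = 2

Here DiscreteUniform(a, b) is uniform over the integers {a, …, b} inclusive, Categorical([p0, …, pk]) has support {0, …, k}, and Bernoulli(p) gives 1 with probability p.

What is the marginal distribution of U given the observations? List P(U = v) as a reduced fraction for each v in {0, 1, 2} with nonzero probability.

P(U=0) = 1/2, P(U=1) = 1/2

Enumerate traces; 36 have nonzero weight after conditioning:
  (Z=1, X=1, W=1, V=0, Y=0, U=1) weight 1/720
  (Z=1, X=1, W=1, V=0, Y=1, U=1) weight 1/2160
  (Z=1, X=1, W=1, V=1, Y=0, U=1) weight 1/720
  (Z=1, X=1, W=1, V=1, Y=1, U=1) weight 1/2160
  (Z=1, X=1, W=1, V=2, Y=0, U=1) weight 1/720
  (Z=1, X=1, W=1, V=2, Y=1, U=1) weight 1/2160
  (Z=1, X=1, W=2, V=0, Y=0, U=0) weight 1/720
  (Z=1, X=1, W=2, V=0, Y=1, U=0) weight 1/2160
  … 28 more
Group by U:
  weight(U=0) = 1/60
  weight(U=1) = 1/60
Total weight = 1/60 + 1/60 = 1/30
P(U=0 | obs) = 1/60 / 1/30 = 1/2
P(U=1 | obs) = 1/60 / 1/30 = 1/2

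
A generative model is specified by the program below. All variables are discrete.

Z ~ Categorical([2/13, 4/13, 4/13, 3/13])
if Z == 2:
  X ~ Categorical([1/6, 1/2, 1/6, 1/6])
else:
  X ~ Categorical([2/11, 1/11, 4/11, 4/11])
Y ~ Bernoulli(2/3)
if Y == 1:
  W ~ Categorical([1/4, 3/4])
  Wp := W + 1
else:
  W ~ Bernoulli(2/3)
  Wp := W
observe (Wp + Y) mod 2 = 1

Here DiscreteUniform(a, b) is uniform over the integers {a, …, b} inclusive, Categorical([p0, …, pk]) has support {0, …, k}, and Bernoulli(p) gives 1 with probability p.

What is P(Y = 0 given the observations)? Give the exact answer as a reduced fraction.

P(Y = 0 | obs) = 4/13

Enumerate traces; 32 have nonzero weight after conditioning:
  (Z=0, X=0, Y=0, W=1) weight 8/1287
  (Z=0, X=0, Y=1, W=1) weight 2/143
  (Z=0, X=1, Y=0, W=1) weight 4/1287
  (Z=0, X=1, Y=1, W=1) weight 1/143
  (Z=0, X=2, Y=0, W=1) weight 16/1287
  (Z=0, X=2, Y=1, W=1) weight 4/143
  (Z=0, X=3, Y=0, W=1) weight 16/1287
  (Z=0, X=3, Y=1, W=1) weight 4/143
  … 24 more
Group by Y:
  weight(Y=0) = 2/9
  weight(Y=1) = 1/2
Total weight = 2/9 + 1/2 = 13/18
P(Y=0 | obs) = 2/9 / 13/18 = 4/13
P(Y=1 | obs) = 1/2 / 13/18 = 9/13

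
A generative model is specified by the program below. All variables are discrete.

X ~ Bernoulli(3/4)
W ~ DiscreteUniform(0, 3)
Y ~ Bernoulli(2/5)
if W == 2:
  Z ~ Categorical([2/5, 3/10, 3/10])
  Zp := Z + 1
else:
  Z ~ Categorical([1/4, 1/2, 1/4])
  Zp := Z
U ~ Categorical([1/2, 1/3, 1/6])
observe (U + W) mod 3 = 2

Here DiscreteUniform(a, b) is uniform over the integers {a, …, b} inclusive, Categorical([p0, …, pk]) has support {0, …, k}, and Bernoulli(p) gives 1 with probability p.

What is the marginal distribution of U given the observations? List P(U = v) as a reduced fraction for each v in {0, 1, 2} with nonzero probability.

Enumerate traces; 48 have nonzero weight after conditioning:
  (X=0, W=0, Y=0, Z=0, U=2) weight 1/640
  (X=0, W=0, Y=0, Z=1, U=2) weight 1/320
  (X=0, W=0, Y=0, Z=2, U=2) weight 1/640
  (X=0, W=0, Y=1, Z=0, U=2) weight 1/960
  (X=0, W=0, Y=1, Z=1, U=2) weight 1/480
  (X=0, W=0, Y=1, Z=2, U=2) weight 1/960
  (X=0, W=1, Y=0, Z=0, U=1) weight 1/320
  (X=0, W=1, Y=0, Z=1, U=1) weight 1/160
  (X=0, W=2, Y=0, Z=0, U=0) weight 3/400
  … 39 more
Group by U:
  weight(U=0) = 1/8
  weight(U=1) = 1/12
  weight(U=2) = 1/12
Total weight = 1/8 + 1/12 + 1/12 = 7/24
P(U=0 | obs) = 1/8 / 7/24 = 3/7
P(U=1 | obs) = 1/12 / 7/24 = 2/7
P(U=2 | obs) = 1/12 / 7/24 = 2/7

P(U=0) = 3/7, P(U=1) = 2/7, P(U=2) = 2/7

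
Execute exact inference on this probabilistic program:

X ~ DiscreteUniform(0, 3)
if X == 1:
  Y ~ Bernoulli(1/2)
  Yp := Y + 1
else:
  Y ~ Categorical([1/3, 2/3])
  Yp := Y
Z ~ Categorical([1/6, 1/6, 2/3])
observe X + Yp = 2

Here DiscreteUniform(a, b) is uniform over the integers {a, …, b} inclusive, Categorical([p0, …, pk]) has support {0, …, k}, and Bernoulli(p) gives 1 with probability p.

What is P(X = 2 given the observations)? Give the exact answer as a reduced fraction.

Enumerate traces; 6 have nonzero weight after conditioning:
  (X=1, Y=0, Z=0) weight 1/48
  (X=1, Y=0, Z=1) weight 1/48
  (X=1, Y=0, Z=2) weight 1/12
  (X=2, Y=0, Z=0) weight 1/72
  (X=2, Y=0, Z=1) weight 1/72
  (X=2, Y=0, Z=2) weight 1/18
Group by X:
  weight(X=1) = 1/8
  weight(X=2) = 1/12
Total weight = 1/8 + 1/12 = 5/24
P(X=1 | obs) = 1/8 / 5/24 = 3/5
P(X=2 | obs) = 1/12 / 5/24 = 2/5

P(X = 2 | obs) = 2/5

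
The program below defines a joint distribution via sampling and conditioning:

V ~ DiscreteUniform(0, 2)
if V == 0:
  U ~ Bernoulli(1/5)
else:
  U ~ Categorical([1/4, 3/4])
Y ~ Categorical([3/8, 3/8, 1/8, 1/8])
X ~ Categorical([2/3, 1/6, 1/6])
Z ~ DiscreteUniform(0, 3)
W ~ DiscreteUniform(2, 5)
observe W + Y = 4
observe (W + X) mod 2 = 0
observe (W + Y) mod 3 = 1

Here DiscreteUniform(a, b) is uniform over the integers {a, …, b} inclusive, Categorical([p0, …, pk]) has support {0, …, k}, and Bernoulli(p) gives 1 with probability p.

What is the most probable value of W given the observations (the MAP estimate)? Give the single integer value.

argmax_v P(W = v | obs) = 4

Enumerate traces; 120 have nonzero weight after conditioning:
  (V=0, U=0, Y=0, X=0, Z=0, W=4) weight 1/240
  (V=0, U=0, Y=0, X=0, Z=1, W=4) weight 1/240
  (V=0, U=0, Y=0, X=0, Z=2, W=4) weight 1/240
  (V=0, U=0, Y=0, X=0, Z=3, W=4) weight 1/240
  (V=0, U=0, Y=0, X=2, Z=0, W=4) weight 1/960
  (V=0, U=0, Y=0, X=2, Z=1, W=4) weight 1/960
  (V=0, U=0, Y=0, X=2, Z=2, W=4) weight 1/960
  (V=0, U=0, Y=0, X=2, Z=3, W=4) weight 1/960
  (V=0, U=0, Y=1, X=1, Z=0, W=3) weight 1/960
  (V=0, U=0, Y=2, X=0, Z=0, W=2) weight 1/720
  … 110 more
Group by W:
  weight(W=2) = 5/192
  weight(W=3) = 1/64
  weight(W=4) = 5/64
Total weight = 5/192 + 1/64 + 5/64 = 23/192
P(W=2 | obs) = 5/192 / 23/192 = 5/23
P(W=3 | obs) = 1/64 / 23/192 = 3/23
P(W=4 | obs) = 5/64 / 23/192 = 15/23
argmax = 4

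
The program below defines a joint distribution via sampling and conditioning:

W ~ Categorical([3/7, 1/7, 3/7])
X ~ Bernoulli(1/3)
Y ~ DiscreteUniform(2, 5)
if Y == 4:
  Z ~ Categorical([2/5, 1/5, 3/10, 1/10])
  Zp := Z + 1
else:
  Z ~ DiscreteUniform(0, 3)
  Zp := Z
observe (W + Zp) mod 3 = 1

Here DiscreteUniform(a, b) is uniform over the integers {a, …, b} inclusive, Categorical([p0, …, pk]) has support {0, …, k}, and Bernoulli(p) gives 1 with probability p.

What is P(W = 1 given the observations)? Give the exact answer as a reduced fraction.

P(W = 1 | obs) = 3/14

Enumerate traces; 32 have nonzero weight after conditioning:
  (W=0, X=0, Y=2, Z=1) weight 1/56
  (W=0, X=0, Y=3, Z=1) weight 1/56
  (W=0, X=0, Y=4, Z=0) weight 1/35
  (W=0, X=0, Y=4, Z=3) weight 1/140
  (W=0, X=0, Y=5, Z=1) weight 1/56
  (W=0, X=1, Y=2, Z=1) weight 1/112
  (W=0, X=1, Y=3, Z=1) weight 1/112
  (W=0, X=1, Y=4, Z=0) weight 1/70
  (W=1, X=0, Y=2, Z=0) weight 1/168
  (W=2, X=0, Y=2, Z=2) weight 1/56
  … 22 more
Group by W:
  weight(W=0) = 15/112
  weight(W=1) = 9/140
  weight(W=2) = 57/560
Total weight = 15/112 + 9/140 + 57/560 = 3/10
P(W=0 | obs) = 15/112 / 3/10 = 25/56
P(W=1 | obs) = 9/140 / 3/10 = 3/14
P(W=2 | obs) = 57/560 / 3/10 = 19/56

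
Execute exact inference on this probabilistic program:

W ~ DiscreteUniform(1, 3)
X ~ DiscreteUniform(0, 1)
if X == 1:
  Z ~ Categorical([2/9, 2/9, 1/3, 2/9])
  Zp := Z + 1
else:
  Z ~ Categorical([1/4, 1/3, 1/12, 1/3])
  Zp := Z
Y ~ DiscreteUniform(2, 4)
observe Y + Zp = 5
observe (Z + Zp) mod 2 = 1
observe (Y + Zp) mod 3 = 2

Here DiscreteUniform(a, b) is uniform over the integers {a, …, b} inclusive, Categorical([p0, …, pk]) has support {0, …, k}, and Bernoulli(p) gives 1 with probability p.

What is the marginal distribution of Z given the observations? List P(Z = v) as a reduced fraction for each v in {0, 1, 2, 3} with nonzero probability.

Enumerate traces; 9 have nonzero weight after conditioning:
  (W=1, X=1, Z=0, Y=4) weight 1/81
  (W=1, X=1, Z=1, Y=3) weight 1/81
  (W=1, X=1, Z=2, Y=2) weight 1/54
  (W=2, X=1, Z=0, Y=4) weight 1/81
  (W=2, X=1, Z=1, Y=3) weight 1/81
  (W=2, X=1, Z=2, Y=2) weight 1/54
  (W=3, X=1, Z=0, Y=4) weight 1/81
  (W=3, X=1, Z=1, Y=3) weight 1/81
  … 1 more
Group by Z:
  weight(Z=0) = 1/27
  weight(Z=1) = 1/27
  weight(Z=2) = 1/18
Total weight = 1/27 + 1/27 + 1/18 = 7/54
P(Z=0 | obs) = 1/27 / 7/54 = 2/7
P(Z=1 | obs) = 1/27 / 7/54 = 2/7
P(Z=2 | obs) = 1/18 / 7/54 = 3/7

P(Z=0) = 2/7, P(Z=1) = 2/7, P(Z=2) = 3/7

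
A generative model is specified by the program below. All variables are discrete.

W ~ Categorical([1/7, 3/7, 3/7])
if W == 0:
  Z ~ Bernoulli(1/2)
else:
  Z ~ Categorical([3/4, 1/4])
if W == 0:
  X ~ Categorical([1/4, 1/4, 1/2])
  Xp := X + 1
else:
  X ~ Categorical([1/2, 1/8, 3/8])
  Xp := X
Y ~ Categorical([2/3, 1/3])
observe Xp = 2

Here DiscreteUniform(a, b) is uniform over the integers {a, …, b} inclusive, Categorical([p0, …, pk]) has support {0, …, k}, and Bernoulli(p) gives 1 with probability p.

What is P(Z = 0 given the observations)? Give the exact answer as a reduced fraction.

P(Z = 0 | obs) = 29/40

Enumerate traces; 12 have nonzero weight after conditioning:
  (W=0, Z=0, X=1, Y=0) weight 1/84
  (W=0, Z=0, X=1, Y=1) weight 1/168
  (W=0, Z=1, X=1, Y=0) weight 1/84
  (W=0, Z=1, X=1, Y=1) weight 1/168
  (W=1, Z=0, X=2, Y=0) weight 9/112
  (W=1, Z=0, X=2, Y=1) weight 9/224
  (W=1, Z=1, X=2, Y=0) weight 3/112
  (W=1, Z=1, X=2, Y=1) weight 3/224
  … 4 more
Group by Z:
  weight(Z=0) = 29/112
  weight(Z=1) = 11/112
Total weight = 29/112 + 11/112 = 5/14
P(Z=0 | obs) = 29/112 / 5/14 = 29/40
P(Z=1 | obs) = 11/112 / 5/14 = 11/40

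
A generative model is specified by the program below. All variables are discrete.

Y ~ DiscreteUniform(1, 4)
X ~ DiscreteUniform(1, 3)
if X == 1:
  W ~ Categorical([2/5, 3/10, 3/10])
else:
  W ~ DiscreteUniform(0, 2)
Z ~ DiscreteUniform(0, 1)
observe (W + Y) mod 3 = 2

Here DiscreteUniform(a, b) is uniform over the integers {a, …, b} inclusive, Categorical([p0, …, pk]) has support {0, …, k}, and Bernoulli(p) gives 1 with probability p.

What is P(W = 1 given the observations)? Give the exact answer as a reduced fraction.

Enumerate traces; 24 have nonzero weight after conditioning:
  (Y=1, X=1, W=1, Z=0) weight 1/80
  (Y=1, X=1, W=1, Z=1) weight 1/80
  (Y=1, X=2, W=1, Z=0) weight 1/72
  (Y=1, X=2, W=1, Z=1) weight 1/72
  (Y=1, X=3, W=1, Z=0) weight 1/72
  (Y=1, X=3, W=1, Z=1) weight 1/72
  (Y=2, X=1, W=0, Z=0) weight 1/60
  (Y=2, X=1, W=0, Z=1) weight 1/60
  (Y=3, X=1, W=2, Z=0) weight 1/80
  … 15 more
Group by W:
  weight(W=0) = 4/45
  weight(W=1) = 29/180
  weight(W=2) = 29/360
Total weight = 4/45 + 29/180 + 29/360 = 119/360
P(W=0 | obs) = 4/45 / 119/360 = 32/119
P(W=1 | obs) = 29/180 / 119/360 = 58/119
P(W=2 | obs) = 29/360 / 119/360 = 29/119

P(W = 1 | obs) = 58/119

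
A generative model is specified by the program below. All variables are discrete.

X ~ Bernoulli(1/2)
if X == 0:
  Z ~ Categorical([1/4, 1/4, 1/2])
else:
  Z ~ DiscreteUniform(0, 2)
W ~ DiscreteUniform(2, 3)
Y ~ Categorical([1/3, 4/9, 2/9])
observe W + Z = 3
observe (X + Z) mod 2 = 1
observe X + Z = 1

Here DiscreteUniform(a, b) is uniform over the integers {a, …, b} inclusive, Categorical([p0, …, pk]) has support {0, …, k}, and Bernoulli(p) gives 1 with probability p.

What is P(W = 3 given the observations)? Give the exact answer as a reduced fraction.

P(W = 3 | obs) = 4/7

Enumerate traces; 6 have nonzero weight after conditioning:
  (X=0, Z=1, W=2, Y=0) weight 1/48
  (X=0, Z=1, W=2, Y=1) weight 1/36
  (X=0, Z=1, W=2, Y=2) weight 1/72
  (X=1, Z=0, W=3, Y=0) weight 1/36
  (X=1, Z=0, W=3, Y=1) weight 1/27
  (X=1, Z=0, W=3, Y=2) weight 1/54
Group by W:
  weight(W=2) = 1/16
  weight(W=3) = 1/12
Total weight = 1/16 + 1/12 = 7/48
P(W=2 | obs) = 1/16 / 7/48 = 3/7
P(W=3 | obs) = 1/12 / 7/48 = 4/7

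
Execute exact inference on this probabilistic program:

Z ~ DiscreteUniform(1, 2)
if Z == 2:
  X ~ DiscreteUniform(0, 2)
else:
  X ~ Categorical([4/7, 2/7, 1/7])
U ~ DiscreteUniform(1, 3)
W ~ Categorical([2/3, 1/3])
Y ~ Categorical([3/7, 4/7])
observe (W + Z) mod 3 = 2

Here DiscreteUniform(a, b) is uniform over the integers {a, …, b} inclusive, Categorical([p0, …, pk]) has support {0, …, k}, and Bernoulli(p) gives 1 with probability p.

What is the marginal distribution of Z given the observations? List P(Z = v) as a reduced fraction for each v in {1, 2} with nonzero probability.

P(Z=1) = 1/3, P(Z=2) = 2/3

Enumerate traces; 36 have nonzero weight after conditioning:
  (Z=1, X=0, U=1, W=1, Y=0) weight 2/147
  (Z=1, X=0, U=1, W=1, Y=1) weight 8/441
  (Z=1, X=0, U=2, W=1, Y=0) weight 2/147
  (Z=1, X=0, U=2, W=1, Y=1) weight 8/441
  (Z=1, X=0, U=3, W=1, Y=0) weight 2/147
  (Z=1, X=0, U=3, W=1, Y=1) weight 8/441
  (Z=1, X=1, U=1, W=1, Y=0) weight 1/147
  (Z=1, X=1, U=1, W=1, Y=1) weight 4/441
  (Z=2, X=0, U=1, W=0, Y=0) weight 1/63
  … 27 more
Group by Z:
  weight(Z=1) = 1/6
  weight(Z=2) = 1/3
Total weight = 1/6 + 1/3 = 1/2
P(Z=1 | obs) = 1/6 / 1/2 = 1/3
P(Z=2 | obs) = 1/3 / 1/2 = 2/3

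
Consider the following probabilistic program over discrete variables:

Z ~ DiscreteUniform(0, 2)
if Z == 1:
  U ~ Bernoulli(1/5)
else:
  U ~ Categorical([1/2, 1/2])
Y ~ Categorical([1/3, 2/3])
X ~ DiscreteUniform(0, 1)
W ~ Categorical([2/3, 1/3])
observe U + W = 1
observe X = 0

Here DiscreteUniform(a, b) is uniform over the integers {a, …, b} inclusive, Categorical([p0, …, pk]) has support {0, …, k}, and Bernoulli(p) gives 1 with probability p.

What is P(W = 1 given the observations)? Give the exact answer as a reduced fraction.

Enumerate traces; 12 have nonzero weight after conditioning:
  (Z=0, U=0, Y=0, X=0, W=1) weight 1/108
  (Z=0, U=0, Y=1, X=0, W=1) weight 1/54
  (Z=0, U=1, Y=0, X=0, W=0) weight 1/54
  (Z=0, U=1, Y=1, X=0, W=0) weight 1/27
  (Z=1, U=0, Y=0, X=0, W=1) weight 2/135
  (Z=1, U=0, Y=1, X=0, W=1) weight 4/135
  (Z=1, U=1, Y=0, X=0, W=0) weight 1/135
  (Z=1, U=1, Y=1, X=0, W=0) weight 2/135
  … 4 more
Group by W:
  weight(W=0) = 2/15
  weight(W=1) = 1/10
Total weight = 2/15 + 1/10 = 7/30
P(W=0 | obs) = 2/15 / 7/30 = 4/7
P(W=1 | obs) = 1/10 / 7/30 = 3/7

P(W = 1 | obs) = 3/7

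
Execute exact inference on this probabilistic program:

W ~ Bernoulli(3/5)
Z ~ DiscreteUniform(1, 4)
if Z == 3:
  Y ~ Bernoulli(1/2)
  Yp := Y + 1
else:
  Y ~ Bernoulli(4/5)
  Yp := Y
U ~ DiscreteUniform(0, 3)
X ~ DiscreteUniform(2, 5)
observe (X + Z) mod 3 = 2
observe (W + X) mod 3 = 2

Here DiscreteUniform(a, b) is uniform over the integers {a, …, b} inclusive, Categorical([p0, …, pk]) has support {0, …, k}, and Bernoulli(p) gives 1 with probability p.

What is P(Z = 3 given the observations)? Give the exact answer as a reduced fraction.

P(Z = 3 | obs) = 2/5

Enumerate traces; 32 have nonzero weight after conditioning:
  (W=0, Z=3, Y=0, U=0, X=2) weight 1/320
  (W=0, Z=3, Y=0, U=0, X=5) weight 1/320
  (W=0, Z=3, Y=0, U=1, X=2) weight 1/320
  (W=0, Z=3, Y=0, U=1, X=5) weight 1/320
  (W=0, Z=3, Y=0, U=2, X=2) weight 1/320
  (W=0, Z=3, Y=0, U=2, X=5) weight 1/320
  (W=0, Z=3, Y=0, U=3, X=2) weight 1/320
  (W=0, Z=3, Y=0, U=3, X=5) weight 1/320
  (W=1, Z=1, Y=0, U=0, X=4) weight 3/1600
  (W=1, Z=4, Y=0, U=0, X=4) weight 3/1600
  … 22 more
Group by Z:
  weight(Z=1) = 3/80
  weight(Z=3) = 1/20
  weight(Z=4) = 3/80
Total weight = 3/80 + 1/20 + 3/80 = 1/8
P(Z=1 | obs) = 3/80 / 1/8 = 3/10
P(Z=3 | obs) = 1/20 / 1/8 = 2/5
P(Z=4 | obs) = 3/80 / 1/8 = 3/10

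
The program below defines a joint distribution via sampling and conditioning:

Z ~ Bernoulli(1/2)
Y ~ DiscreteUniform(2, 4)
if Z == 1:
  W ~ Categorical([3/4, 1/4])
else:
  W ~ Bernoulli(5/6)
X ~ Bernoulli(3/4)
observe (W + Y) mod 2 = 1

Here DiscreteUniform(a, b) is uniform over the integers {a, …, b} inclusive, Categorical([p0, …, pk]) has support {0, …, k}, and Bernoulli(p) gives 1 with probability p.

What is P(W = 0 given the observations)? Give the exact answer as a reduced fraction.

P(W = 0 | obs) = 11/37

Enumerate traces; 12 have nonzero weight after conditioning:
  (Z=0, Y=2, W=1, X=0) weight 5/144
  (Z=0, Y=2, W=1, X=1) weight 5/48
  (Z=0, Y=3, W=0, X=0) weight 1/144
  (Z=0, Y=3, W=0, X=1) weight 1/48
  (Z=0, Y=4, W=1, X=0) weight 5/144
  (Z=0, Y=4, W=1, X=1) weight 5/48
  (Z=1, Y=2, W=1, X=0) weight 1/96
  (Z=1, Y=2, W=1, X=1) weight 1/32
  … 4 more
Group by W:
  weight(W=0) = 11/72
  weight(W=1) = 13/36
Total weight = 11/72 + 13/36 = 37/72
P(W=0 | obs) = 11/72 / 37/72 = 11/37
P(W=1 | obs) = 13/36 / 37/72 = 26/37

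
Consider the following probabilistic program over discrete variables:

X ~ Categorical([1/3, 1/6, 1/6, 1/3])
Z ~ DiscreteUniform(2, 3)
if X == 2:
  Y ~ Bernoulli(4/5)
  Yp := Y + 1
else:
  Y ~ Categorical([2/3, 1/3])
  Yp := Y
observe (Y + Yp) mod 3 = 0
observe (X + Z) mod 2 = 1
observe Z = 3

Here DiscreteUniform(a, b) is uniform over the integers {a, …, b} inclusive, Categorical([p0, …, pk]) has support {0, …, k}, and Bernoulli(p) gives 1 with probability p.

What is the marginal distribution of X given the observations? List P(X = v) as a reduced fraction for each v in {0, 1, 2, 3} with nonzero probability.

Enumerate traces; 2 have nonzero weight after conditioning:
  (X=0, Z=3, Y=0) weight 1/9
  (X=2, Z=3, Y=1) weight 1/15
Group by X:
  weight(X=0) = 1/9
  weight(X=2) = 1/15
Total weight = 1/9 + 1/15 = 8/45
P(X=0 | obs) = 1/9 / 8/45 = 5/8
P(X=2 | obs) = 1/15 / 8/45 = 3/8

P(X=0) = 5/8, P(X=2) = 3/8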